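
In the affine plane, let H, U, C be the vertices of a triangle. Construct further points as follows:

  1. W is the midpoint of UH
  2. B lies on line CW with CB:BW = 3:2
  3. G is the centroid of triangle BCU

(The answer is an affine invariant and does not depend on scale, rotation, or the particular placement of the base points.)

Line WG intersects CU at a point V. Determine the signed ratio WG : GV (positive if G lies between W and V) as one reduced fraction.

Work in coordinates with H = (0, 0), U = (1, 0), C = (0, 1).
1. W is the midpoint of UH ⇒ W = (1/2, 0)
2. B lies on line CW with CB:BW = 3:2 ⇒ B = (3/10, 2/5)
3. G is the centroid of triangle BCU ⇒ G = (13/30, 7/15)
line WG meets CU at V = (5/12, 7/12)
G = W + t·(V−W) with t = 4/5, so WG:GV = 4/5:1/5

WG:GV = 4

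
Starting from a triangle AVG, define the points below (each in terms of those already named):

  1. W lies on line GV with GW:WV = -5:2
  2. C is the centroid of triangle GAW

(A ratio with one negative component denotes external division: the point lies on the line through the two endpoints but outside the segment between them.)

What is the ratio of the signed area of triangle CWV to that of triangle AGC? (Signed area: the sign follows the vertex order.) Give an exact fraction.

[CWV]:[AGC] = -2/5

Choose coordinates A = (0, 0), V = (1, 0), G = (0, 1).
1. W lies on line GV with GW:WV = -5:2 ⇒ W = (5/3, -2/3)
2. C is the centroid of triangle GAW ⇒ C = (5/9, 1/9)
2·[CWV] = 2/9, 2·[AGC] = -5/9
[CWV]:[AGC] = 2/9:-5/9 = -2/5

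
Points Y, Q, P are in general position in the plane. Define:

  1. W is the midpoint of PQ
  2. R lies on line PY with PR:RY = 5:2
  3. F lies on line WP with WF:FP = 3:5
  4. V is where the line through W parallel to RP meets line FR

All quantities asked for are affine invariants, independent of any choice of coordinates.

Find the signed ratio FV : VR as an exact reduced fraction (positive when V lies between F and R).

Choose coordinates Y = (0, 0), Q = (1, 0), P = (0, 1).
1. W is the midpoint of PQ ⇒ W = (1/2, 1/2)
2. R lies on line PY with PR:RY = 5:2 ⇒ R = (0, 2/7)
3. F lies on line WP with WF:FP = 3:5 ⇒ F = (5/16, 11/16)
4. V is where the line through W parallel to RP meets line FR ⇒ V = (1/2, 13/14)
V = F + t·(R−F) with t = -3/5, so FV:VR = t:(1−t) = -3/5:8/5

FV:VR = -3/8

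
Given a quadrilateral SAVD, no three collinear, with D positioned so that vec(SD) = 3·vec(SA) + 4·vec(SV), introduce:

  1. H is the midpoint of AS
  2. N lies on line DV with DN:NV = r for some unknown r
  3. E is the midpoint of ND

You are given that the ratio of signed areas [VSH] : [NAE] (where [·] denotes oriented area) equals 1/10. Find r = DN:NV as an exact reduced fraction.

r = -5/2

Assign S = (0, 0), A = (1, 0), V = (0, 1), D = (3, 4) — the answer is frame-independent, so this choice is without loss of generality.
1. H is the midpoint of AS ⇒ H = (1/2, 0)
2. With DN:NV = r, write λ = r/(r+1) so N = D + λ·(V−D); N is affine-linear in λ
3. E is the midpoint of ND ⇒ E is an affine combination of earlier points and hence also affine-linear in λ
Every point depending on N is an affine combination of N and λ-independent points, so each such coordinate is linear in λ; the λ² term in each signed area is a multiple of (V−D)×(V−D) = 0, so 2·[VSH] and 2·[NAE] are each linear in λ. Evaluating at λ=0 and λ=1:
  2·[VSH] = 1/2,   2·[NAE] = 3·λ
So [VSH]:[NAE] = (1/2) / (3·λ). Setting this equal to 1/10:
  1/2 = 1/10·(3·λ)  ⇒  λ = 5/3
Then r = λ/(1−λ) = (5/3)/(-2/3) = -5/2. Check: with r = -5/2, N = (-2, -1) and [VSH]:[NAE] = 1/10 as required.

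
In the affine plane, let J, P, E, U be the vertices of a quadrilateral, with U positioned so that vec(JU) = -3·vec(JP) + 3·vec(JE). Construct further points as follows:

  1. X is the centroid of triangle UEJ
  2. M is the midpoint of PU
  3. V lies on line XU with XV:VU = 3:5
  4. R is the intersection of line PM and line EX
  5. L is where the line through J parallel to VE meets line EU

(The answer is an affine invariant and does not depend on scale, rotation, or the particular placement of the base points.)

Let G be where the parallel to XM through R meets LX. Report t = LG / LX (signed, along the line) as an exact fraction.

Choose coordinates J = (0, 0), P = (1, 0), E = (0, 1), U = (-3, 3).
1. X is the centroid of triangle UEJ ⇒ X = (-1, 4/3)
2. M is the midpoint of PU ⇒ M = (-1, 3/2)
3. V lies on line XU with XV:VU = 3:5 ⇒ V = (-7/4, 47/24)
4. R is the intersection of line PM and line EX ⇒ R = (-3/5, 6/5)
5. L is where the line through J parallel to VE meets line EU ⇒ L = (42/5, -23/5)
through R parallel to XM: direction (0, 1/6); meets LX at G = (-3/5, 254/235)
G = L + t·(X−L) with t = 45/47

t = 45/47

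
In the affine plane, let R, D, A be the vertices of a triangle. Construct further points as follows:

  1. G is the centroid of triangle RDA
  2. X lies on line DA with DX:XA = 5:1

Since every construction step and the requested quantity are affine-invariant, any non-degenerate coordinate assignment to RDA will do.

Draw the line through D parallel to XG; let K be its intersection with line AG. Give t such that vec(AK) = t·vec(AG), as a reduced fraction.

Choose coordinates R = (0, 0), D = (1, 0), A = (0, 1).
1. G is the centroid of triangle RDA ⇒ G = (1/3, 1/3)
2. X lies on line DA with DX:XA = 5:1 ⇒ X = (1/6, 5/6)
through D parallel to XG: direction (1/6, -1/2); meets AG at K = (2, -3)
K = A + t·(G−A) with t = 6

t = 6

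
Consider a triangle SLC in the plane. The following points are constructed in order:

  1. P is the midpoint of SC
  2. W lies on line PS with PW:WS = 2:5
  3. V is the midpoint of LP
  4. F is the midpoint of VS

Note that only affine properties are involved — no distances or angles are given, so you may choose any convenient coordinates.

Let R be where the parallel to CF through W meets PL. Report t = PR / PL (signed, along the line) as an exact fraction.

t = -1/21

Choose coordinates S = (0, 0), L = (1, 0), C = (0, 1).
1. P is the midpoint of SC ⇒ P = (0, 1/2)
2. W lies on line PS with PW:WS = 2:5 ⇒ W = (0, 5/14)
3. V is the midpoint of LP ⇒ V = (1/2, 1/4)
4. F is the midpoint of VS ⇒ F = (1/4, 1/8)
through W parallel to CF: direction (1/4, -7/8); meets PL at R = (-1/21, 11/21)
R = P + t·(L−P) with t = -1/21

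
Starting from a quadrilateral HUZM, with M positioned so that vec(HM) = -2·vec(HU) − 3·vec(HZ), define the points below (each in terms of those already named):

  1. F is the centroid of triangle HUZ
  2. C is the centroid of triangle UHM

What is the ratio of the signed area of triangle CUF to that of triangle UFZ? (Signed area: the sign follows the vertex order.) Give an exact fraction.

[CUF]:[UFZ] = -10/3

Choose coordinates H = (0, 0), U = (1, 0), Z = (0, 1), M = (-2, -3).
1. F is the centroid of triangle HUZ ⇒ F = (1/3, 1/3)
2. C is the centroid of triangle UHM ⇒ C = (-1/3, -1)
2·[CUF] = 10/9, 2·[UFZ] = -1/3
[CUF]:[UFZ] = 10/9:-1/3 = -10/3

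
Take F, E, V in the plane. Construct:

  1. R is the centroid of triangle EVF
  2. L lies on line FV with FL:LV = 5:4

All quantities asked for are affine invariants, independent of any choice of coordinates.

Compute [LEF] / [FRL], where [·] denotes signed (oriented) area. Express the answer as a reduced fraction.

[LEF]:[FRL] = -3

Set F = (0, 0), E = (1, 0), V = (0, 1); any affine frame gives the same invariant.
1. R is the centroid of triangle EVF ⇒ R = (1/3, 1/3)
2. L lies on line FV with FL:LV = 5:4 ⇒ L = (0, 5/9)
2·[LEF] = -5/9, 2·[FRL] = 5/27
[LEF]:[FRL] = -5/9:5/27 = -3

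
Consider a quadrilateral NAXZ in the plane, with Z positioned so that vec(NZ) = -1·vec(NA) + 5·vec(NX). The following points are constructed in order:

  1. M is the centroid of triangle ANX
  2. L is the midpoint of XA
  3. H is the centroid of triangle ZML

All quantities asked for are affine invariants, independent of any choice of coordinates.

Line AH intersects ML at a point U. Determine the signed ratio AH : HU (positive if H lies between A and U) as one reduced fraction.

AH:HU = -3/2

Set N = (0, 0), A = (1, 0), X = (0, 1), Z = (-1, 5); any affine frame gives the same invariant.
1. M is the centroid of triangle ANX ⇒ M = (1/3, 1/3)
2. L is the midpoint of XA ⇒ L = (1/2, 1/2)
3. H is the centroid of triangle ZML ⇒ H = (-1/18, 35/18)
line AH meets ML at U = (35/54, 35/54)
H = A + t·(U−A) with t = 3, so AH:HU = 3:-2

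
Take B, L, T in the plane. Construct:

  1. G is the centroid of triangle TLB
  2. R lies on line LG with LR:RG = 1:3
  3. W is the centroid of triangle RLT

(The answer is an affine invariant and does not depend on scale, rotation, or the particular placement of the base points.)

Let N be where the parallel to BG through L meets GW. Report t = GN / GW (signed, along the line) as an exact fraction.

Choose coordinates B = (0, 0), L = (1, 0), T = (0, 1).
1. G is the centroid of triangle TLB ⇒ G = (1/3, 1/3)
2. R lies on line LG with LR:RG = 1:3 ⇒ R = (5/6, 1/12)
3. W is the centroid of triangle RLT ⇒ W = (11/18, 13/36)
through L parallel to BG: direction (1/3, 1/3); meets GW at N = (13/9, 4/9)
N = G + t·(W−G) with t = 4

t = 4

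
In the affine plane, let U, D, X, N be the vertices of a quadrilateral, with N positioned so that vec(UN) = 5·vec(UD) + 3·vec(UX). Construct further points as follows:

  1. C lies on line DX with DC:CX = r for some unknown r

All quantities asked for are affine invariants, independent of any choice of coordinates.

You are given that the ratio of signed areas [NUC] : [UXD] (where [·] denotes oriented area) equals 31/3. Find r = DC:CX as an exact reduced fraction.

r = -5/2

Assign U = (0, 0), D = (1, 0), X = (0, 1), N = (5, 3) — the answer is frame-independent, so this choice is without loss of generality.
1. With DC:CX = r, write λ = r/(r+1) so C = D + λ·(X−D); C is affine-linear in λ
Every point depending on C is an affine combination of C and λ-independent points, so each such coordinate is linear in λ; the λ² term in each signed area is a multiple of (X−D)×(X−D) = 0, so 2·[NUC] and 2·[UXD] are each linear in λ. Evaluating at λ=0 and λ=1:
  2·[NUC] = -8·λ + 3,   2·[UXD] = -1
So [NUC]:[UXD] = (-8·λ + 3) / (-1). Setting this equal to 31/3:
  -8·λ + 3 = 31/3·(-1)  ⇒  λ = 5/3
Then r = λ/(1−λ) = (5/3)/(-2/3) = -5/2. Check: with r = -5/2, C = (-2/3, 5/3) and [NUC]:[UXD] = 31/3 as required.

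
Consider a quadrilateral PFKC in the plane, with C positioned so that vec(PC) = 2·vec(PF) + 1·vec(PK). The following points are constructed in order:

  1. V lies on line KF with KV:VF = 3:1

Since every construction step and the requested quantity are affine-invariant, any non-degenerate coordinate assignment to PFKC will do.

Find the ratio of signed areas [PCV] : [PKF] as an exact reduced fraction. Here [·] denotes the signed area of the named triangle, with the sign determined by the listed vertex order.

[PCV]:[PKF] = 1/4

Set P = (0, 0), F = (1, 0), K = (0, 1), C = (2, 1); any affine frame gives the same invariant.
1. V lies on line KF with KV:VF = 3:1 ⇒ V = (3/4, 1/4)
2·[PCV] = -1/4, 2·[PKF] = -1
[PCV]:[PKF] = -1/4:-1 = 1/4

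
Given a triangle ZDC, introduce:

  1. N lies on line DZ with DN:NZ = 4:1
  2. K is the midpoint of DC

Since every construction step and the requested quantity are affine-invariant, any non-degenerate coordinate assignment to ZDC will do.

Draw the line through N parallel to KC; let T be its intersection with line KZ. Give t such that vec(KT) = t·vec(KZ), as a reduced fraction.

Assign Z = (0, 0), D = (1, 0), C = (0, 1) — the answer is frame-independent, so this choice is without loss of generality.
1. N lies on line DZ with DN:NZ = 4:1 ⇒ N = (1/5, 0)
2. K is the midpoint of DC ⇒ K = (1/2, 1/2)
through N parallel to KC: direction (-1/2, 1/2); meets KZ at T = (1/10, 1/10)
T = K + t·(Z−K) with t = 4/5

t = 4/5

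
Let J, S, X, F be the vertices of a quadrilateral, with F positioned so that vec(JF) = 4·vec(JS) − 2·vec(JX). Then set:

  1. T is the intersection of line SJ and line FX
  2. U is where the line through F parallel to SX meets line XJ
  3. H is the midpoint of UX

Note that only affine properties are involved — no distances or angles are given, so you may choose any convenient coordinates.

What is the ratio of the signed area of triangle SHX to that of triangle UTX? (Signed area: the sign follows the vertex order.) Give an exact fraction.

Choose coordinates J = (0, 0), S = (1, 0), X = (0, 1), F = (4, -2).
1. T is the intersection of line SJ and line FX ⇒ T = (4/3, 0)
2. U is where the line through F parallel to SX meets line XJ ⇒ U = (0, 2)
3. H is the midpoint of UX ⇒ H = (0, 3/2)
2·[SHX] = 1/2, 2·[UTX] = -4/3
[SHX]:[UTX] = 1/2:-4/3 = -3/8

[SHX]:[UTX] = -3/8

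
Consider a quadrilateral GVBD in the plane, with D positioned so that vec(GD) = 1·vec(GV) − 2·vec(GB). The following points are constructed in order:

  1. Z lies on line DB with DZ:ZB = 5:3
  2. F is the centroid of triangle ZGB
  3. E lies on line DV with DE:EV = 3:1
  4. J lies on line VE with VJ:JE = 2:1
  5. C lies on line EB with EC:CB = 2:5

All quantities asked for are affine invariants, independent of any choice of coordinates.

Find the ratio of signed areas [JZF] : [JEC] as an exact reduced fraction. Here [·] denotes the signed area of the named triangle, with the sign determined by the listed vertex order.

[JZF]:[JEC] = 35/8

Set G = (0, 0), V = (1, 0), B = (0, 1), D = (1, -2); any affine frame gives the same invariant.
1. Z lies on line DB with DZ:ZB = 5:3 ⇒ Z = (3/8, -1/8)
2. F is the centroid of triangle ZGB ⇒ F = (1/8, 7/24)
3. E lies on line DV with DE:EV = 3:1 ⇒ E = (1, -1/2)
4. J lies on line VE with VJ:JE = 2:1 ⇒ J = (1, -1/3)
5. C lies on line EB with EC:CB = 2:5 ⇒ C = (5/7, -1/14)
2·[JZF] = -5/24, 2·[JEC] = -1/21
[JZF]:[JEC] = -5/24:-1/21 = 35/8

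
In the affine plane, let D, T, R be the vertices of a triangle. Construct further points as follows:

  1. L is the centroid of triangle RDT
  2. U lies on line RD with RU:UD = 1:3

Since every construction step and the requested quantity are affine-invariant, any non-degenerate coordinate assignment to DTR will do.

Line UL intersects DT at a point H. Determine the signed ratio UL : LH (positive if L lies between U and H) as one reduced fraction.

UL:LH = 5/4

Work in coordinates with D = (0, 0), T = (1, 0), R = (0, 1).
1. L is the centroid of triangle RDT ⇒ L = (1/3, 1/3)
2. U lies on line RD with RU:UD = 1:3 ⇒ U = (0, 3/4)
line UL meets DT at H = (3/5, 0)
L = U + t·(H−U) with t = 5/9, so UL:LH = 5/9:4/9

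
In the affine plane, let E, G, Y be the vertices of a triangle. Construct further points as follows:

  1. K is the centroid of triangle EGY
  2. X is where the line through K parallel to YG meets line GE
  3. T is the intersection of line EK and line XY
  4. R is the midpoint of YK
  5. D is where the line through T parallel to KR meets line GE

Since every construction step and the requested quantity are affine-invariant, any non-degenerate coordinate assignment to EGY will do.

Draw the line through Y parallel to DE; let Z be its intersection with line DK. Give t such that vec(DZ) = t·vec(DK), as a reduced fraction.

t = 3

Work in coordinates with E = (0, 0), G = (1, 0), Y = (0, 1).
1. K is the centroid of triangle EGY ⇒ K = (1/3, 1/3)
2. X is where the line through K parallel to YG meets line GE ⇒ X = (2/3, 0)
3. T is the intersection of line EK and line XY ⇒ T = (2/5, 2/5)
4. R is the midpoint of YK ⇒ R = (1/6, 2/3)
5. D is where the line through T parallel to KR meets line GE ⇒ D = (3/5, 0)
through Y parallel to DE: direction (-3/5, 0); meets DK at Z = (-1/5, 1)
Z = D + t·(K−D) with t = 3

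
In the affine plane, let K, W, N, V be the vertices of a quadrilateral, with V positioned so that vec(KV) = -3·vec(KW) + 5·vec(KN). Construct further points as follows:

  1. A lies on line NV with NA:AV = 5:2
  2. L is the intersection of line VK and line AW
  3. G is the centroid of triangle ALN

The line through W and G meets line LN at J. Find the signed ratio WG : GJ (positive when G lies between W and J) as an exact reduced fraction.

Assign K = (0, 0), W = (1, 0), N = (0, 1), V = (-3, 5) — the answer is frame-independent, so this choice is without loss of generality.
1. A lies on line NV with NA:AV = 5:2 ⇒ A = (-15/7, 27/7)
2. L is the intersection of line VK and line AW ⇒ L = (-81/29, 135/29)
3. G is the centroid of triangle ALN ⇒ G = (-334/203, 1931/609)
line WG meets LN at J = (-576/319, 9655/2871)
G = W + t·(J−W) with t = 33/35, so WG:GJ = 33/35:2/35

WG:GJ = 33/2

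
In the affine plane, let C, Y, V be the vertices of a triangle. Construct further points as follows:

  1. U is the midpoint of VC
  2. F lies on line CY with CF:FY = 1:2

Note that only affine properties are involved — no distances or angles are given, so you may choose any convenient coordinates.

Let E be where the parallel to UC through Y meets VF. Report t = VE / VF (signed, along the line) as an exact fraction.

t = 3

Set C = (0, 0), Y = (1, 0), V = (0, 1); any affine frame gives the same invariant.
1. U is the midpoint of VC ⇒ U = (0, 1/2)
2. F lies on line CY with CF:FY = 1:2 ⇒ F = (1/3, 0)
through Y parallel to UC: direction (0, -1/2); meets VF at E = (1, -2)
E = V + t·(F−V) with t = 3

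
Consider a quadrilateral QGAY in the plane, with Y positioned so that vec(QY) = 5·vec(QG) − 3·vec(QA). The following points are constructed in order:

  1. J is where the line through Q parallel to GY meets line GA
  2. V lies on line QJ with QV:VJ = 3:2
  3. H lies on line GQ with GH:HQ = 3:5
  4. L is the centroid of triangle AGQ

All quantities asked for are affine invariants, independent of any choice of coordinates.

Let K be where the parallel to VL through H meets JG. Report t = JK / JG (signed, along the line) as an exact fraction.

t = 5

Set Q = (0, 0), G = (1, 0), A = (0, 1), Y = (5, -3); any affine frame gives the same invariant.
1. J is where the line through Q parallel to GY meets line GA ⇒ J = (4, -3)
2. V lies on line QJ with QV:VJ = 3:2 ⇒ V = (12/5, -9/5)
3. H lies on line GQ with GH:HQ = 3:5 ⇒ H = (5/8, 0)
4. L is the centroid of triangle AGQ ⇒ L = (1/3, 1/3)
through H parallel to VL: direction (-31/15, 32/15); meets JG at K = (-11, 12)
K = J + t·(G−J) with t = 5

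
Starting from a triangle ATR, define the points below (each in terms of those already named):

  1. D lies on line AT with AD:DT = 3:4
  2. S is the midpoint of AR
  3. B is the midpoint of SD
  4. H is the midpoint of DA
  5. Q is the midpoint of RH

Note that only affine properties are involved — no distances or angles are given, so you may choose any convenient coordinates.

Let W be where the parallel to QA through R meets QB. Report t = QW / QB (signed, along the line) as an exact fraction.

t = -4/3

Work in coordinates with A = (0, 0), T = (1, 0), R = (0, 1).
1. D lies on line AT with AD:DT = 3:4 ⇒ D = (3/7, 0)
2. S is the midpoint of AR ⇒ S = (0, 1/2)
3. B is the midpoint of SD ⇒ B = (3/14, 1/4)
4. H is the midpoint of DA ⇒ H = (3/14, 0)
5. Q is the midpoint of RH ⇒ Q = (3/28, 1/2)
through R parallel to QA: direction (-3/28, -1/2); meets QB at W = (-1/28, 5/6)
W = Q + t·(B−Q) with t = -4/3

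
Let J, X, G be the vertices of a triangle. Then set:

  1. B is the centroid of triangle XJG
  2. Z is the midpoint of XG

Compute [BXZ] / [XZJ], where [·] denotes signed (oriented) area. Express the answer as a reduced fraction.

[BXZ]:[XZJ] = 1/3

Assign J = (0, 0), X = (1, 0), G = (0, 1) — the answer is frame-independent, so this choice is without loss of generality.
1. B is the centroid of triangle XJG ⇒ B = (1/3, 1/3)
2. Z is the midpoint of XG ⇒ Z = (1/2, 1/2)
2·[BXZ] = 1/6, 2·[XZJ] = 1/2
[BXZ]:[XZJ] = 1/6:1/2 = 1/3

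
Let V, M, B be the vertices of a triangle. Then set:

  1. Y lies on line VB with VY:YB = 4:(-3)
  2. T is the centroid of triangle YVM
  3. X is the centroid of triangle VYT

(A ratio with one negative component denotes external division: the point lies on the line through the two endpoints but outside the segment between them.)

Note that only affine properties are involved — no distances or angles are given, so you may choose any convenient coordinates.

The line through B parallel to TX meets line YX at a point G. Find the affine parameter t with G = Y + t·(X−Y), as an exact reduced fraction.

Work in coordinates with V = (0, 0), M = (1, 0), B = (0, 1).
1. Y lies on line VB with VY:YB = 4:(-3) ⇒ Y = (0, 4)
2. T is the centroid of triangle YVM ⇒ T = (1/3, 4/3)
3. X is the centroid of triangle VYT ⇒ X = (1/9, 16/9)
through B parallel to TX: direction (-2/9, 4/9); meets YX at G = (1/6, 2/3)
G = Y + t·(X−Y) with t = 3/2

t = 3/2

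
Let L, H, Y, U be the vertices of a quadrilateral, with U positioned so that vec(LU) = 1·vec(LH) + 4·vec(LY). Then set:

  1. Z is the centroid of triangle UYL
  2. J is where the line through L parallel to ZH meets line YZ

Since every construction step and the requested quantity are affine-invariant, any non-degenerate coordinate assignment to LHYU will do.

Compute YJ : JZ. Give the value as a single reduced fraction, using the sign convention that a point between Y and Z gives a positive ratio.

Choose coordinates L = (0, 0), H = (1, 0), Y = (0, 1), U = (1, 4).
1. Z is the centroid of triangle UYL ⇒ Z = (1/3, 5/3)
2. J is where the line through L parallel to ZH meets line YZ ⇒ J = (-2/9, 5/9)
J = Y + t·(Z−Y) with t = -2/3, so YJ:JZ = t:(1−t) = -2/3:5/3

YJ:JZ = -2/5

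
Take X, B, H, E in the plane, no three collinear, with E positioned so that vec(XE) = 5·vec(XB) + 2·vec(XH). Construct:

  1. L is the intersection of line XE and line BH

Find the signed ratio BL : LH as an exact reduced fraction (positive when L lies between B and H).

Work in coordinates with X = (0, 0), B = (1, 0), H = (0, 1), E = (5, 2).
1. L is the intersection of line XE and line BH ⇒ L = (5/7, 2/7)
L = B + t·(H−B) with t = 2/7, so BL:LH = t:(1−t) = 2/7:5/7

BL:LH = 2/5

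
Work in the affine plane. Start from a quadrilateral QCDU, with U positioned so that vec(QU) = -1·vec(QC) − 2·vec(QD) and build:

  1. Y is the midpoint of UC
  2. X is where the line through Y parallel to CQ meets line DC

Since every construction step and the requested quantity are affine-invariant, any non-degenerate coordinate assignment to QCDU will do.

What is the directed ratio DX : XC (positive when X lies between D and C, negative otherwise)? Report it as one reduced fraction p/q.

Assign Q = (0, 0), C = (1, 0), D = (0, 1), U = (-1, -2) — the answer is frame-independent, so this choice is without loss of generality.
1. Y is the midpoint of UC ⇒ Y = (0, -1)
2. X is where the line through Y parallel to CQ meets line DC ⇒ X = (2, -1)
X = D + t·(C−D) with t = 2, so DX:XC = t:(1−t) = 2:-1

DX:XC = -2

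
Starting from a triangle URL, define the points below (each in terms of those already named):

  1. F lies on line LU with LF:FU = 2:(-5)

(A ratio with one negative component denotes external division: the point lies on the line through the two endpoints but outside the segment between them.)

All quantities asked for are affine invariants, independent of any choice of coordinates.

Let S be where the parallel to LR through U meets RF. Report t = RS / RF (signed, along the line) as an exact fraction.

Work in coordinates with U = (0, 0), R = (1, 0), L = (0, 1).
1. F lies on line LU with LF:FU = 2:(-5) ⇒ F = (0, 5/3)
through U parallel to LR: direction (1, -1); meets RF at S = (5/2, -5/2)
S = R + t·(F−R) with t = -3/2

t = -3/2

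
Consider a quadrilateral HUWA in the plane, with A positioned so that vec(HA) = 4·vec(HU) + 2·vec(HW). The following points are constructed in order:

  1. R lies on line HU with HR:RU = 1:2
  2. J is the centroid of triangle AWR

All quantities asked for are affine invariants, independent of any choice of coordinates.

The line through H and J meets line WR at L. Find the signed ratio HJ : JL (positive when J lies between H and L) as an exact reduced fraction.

Choose coordinates H = (0, 0), U = (1, 0), W = (0, 1), A = (4, 2).
1. R lies on line HU with HR:RU = 1:2 ⇒ R = (1/3, 0)
2. J is the centroid of triangle AWR ⇒ J = (13/9, 1)
line HJ meets WR at L = (13/48, 3/16)
J = H + t·(L−H) with t = 16/3, so HJ:JL = 16/3:-13/3

HJ:JL = -16/13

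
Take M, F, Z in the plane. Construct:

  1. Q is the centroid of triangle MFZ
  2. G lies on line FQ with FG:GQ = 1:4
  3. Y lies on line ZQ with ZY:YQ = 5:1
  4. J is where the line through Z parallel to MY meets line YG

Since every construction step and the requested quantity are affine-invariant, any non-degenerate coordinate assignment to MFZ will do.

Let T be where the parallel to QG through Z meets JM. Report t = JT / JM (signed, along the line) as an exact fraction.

Assign M = (0, 0), F = (1, 0), Z = (0, 1) — the answer is frame-independent, so this choice is without loss of generality.
1. Q is the centroid of triangle MFZ ⇒ Q = (1/3, 1/3)
2. G lies on line FQ with FG:GQ = 1:4 ⇒ G = (13/15, 1/15)
3. Y lies on line ZQ with ZY:YQ = 5:1 ⇒ Y = (5/18, 4/9)
4. J is where the line through Z parallel to MY meets line YG ⇒ J = (-50/297, 217/297)
through Z parallel to QG: direction (8/15, -4/15); meets JM at T = (-25/96, 217/192)
T = J + t·(M−J) with t = -35/64

t = -35/64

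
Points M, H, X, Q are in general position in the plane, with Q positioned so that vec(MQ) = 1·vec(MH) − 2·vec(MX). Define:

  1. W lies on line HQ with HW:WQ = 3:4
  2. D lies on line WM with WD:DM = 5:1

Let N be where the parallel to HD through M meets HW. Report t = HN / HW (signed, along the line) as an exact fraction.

t = -1/5

Work in coordinates with M = (0, 0), H = (1, 0), X = (0, 1), Q = (1, -2).
1. W lies on line HQ with HW:WQ = 3:4 ⇒ W = (1, -6/7)
2. D lies on line WM with WD:DM = 5:1 ⇒ D = (1/6, -1/7)
through M parallel to HD: direction (-5/6, -1/7); meets HW at N = (1, 6/35)
N = H + t·(W−H) with t = -1/5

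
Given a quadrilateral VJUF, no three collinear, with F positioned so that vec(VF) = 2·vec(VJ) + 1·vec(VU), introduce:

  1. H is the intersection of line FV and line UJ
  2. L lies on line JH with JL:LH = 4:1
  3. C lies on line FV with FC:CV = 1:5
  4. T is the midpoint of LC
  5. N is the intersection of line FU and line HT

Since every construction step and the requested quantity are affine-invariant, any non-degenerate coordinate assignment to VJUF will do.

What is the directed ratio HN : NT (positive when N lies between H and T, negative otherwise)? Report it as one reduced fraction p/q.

HN:NT = -40/27

Choose coordinates V = (0, 0), J = (1, 0), U = (0, 1), F = (2, 1).
1. H is the intersection of line FV and line UJ ⇒ H = (2/3, 1/3)
2. L lies on line JH with JL:LH = 4:1 ⇒ L = (11/15, 4/15)
3. C lies on line FV with FC:CV = 1:5 ⇒ C = (5/3, 5/6)
4. T is the midpoint of LC ⇒ T = (6/5, 11/20)
5. N is the intersection of line FU and line HT ⇒ N = (30/13, 1)
N = H + t·(T−H) with t = 40/13, so HN:NT = t:(1−t) = 40/13:-27/13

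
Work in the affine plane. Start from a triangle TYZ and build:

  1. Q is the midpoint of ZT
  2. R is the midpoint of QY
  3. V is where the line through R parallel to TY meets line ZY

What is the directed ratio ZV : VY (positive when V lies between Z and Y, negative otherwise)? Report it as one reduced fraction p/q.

Assign T = (0, 0), Y = (1, 0), Z = (0, 1) — the answer is frame-independent, so this choice is without loss of generality.
1. Q is the midpoint of ZT ⇒ Q = (0, 1/2)
2. R is the midpoint of QY ⇒ R = (1/2, 1/4)
3. V is where the line through R parallel to TY meets line ZY ⇒ V = (3/4, 1/4)
V = Z + t·(Y−Z) with t = 3/4, so ZV:VY = t:(1−t) = 3/4:1/4

ZV:VY = 3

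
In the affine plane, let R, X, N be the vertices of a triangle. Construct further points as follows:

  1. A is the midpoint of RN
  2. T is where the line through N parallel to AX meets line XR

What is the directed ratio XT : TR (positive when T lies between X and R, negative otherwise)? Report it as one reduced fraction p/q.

Assign R = (0, 0), X = (1, 0), N = (0, 1) — the answer is frame-independent, so this choice is without loss of generality.
1. A is the midpoint of RN ⇒ A = (0, 1/2)
2. T is where the line through N parallel to AX meets line XR ⇒ T = (2, 0)
T = X + t·(R−X) with t = -1, so XT:TR = t:(1−t) = -1:2

XT:TR = -1/2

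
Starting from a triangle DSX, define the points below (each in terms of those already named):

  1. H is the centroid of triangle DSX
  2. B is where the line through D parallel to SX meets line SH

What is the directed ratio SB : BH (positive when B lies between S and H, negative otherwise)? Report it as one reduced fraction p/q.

Work in coordinates with D = (0, 0), S = (1, 0), X = (0, 1).
1. H is the centroid of triangle DSX ⇒ H = (1/3, 1/3)
2. B is where the line through D parallel to SX meets line SH ⇒ B = (-1, 1)
B = S + t·(H−S) with t = 3, so SB:BH = t:(1−t) = 3:-2

SB:BH = -3/2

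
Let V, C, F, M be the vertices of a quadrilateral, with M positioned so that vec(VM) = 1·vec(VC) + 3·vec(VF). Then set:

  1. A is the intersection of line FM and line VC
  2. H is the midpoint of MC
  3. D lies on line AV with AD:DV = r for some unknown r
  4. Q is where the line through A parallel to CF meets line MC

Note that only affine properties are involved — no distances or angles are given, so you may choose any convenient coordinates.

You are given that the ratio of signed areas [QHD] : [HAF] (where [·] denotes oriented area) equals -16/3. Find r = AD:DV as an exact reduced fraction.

r = 1/2

Choose coordinates V = (0, 0), C = (1, 0), F = (0, 1), M = (1, 3).
1. A is the intersection of line FM and line VC ⇒ A = (-1/2, 0)
2. H is the midpoint of MC ⇒ H = (1, 3/2)
3. With AD:DV = r, write λ = r/(r+1) so D = A + λ·(V−A); D is affine-linear in λ
4. Q is where the line through A parallel to CF meets line MC ⇒ Q = (1, -3/2)
Every point depending on D is an affine combination of D and λ-independent points, so each such coordinate is linear in λ; the λ² term in each signed area is a multiple of (V−A)×(V−A) = 0, so 2·[QHD] and 2·[HAF] are each linear in λ. Evaluating at λ=0 and λ=1:
  2·[QHD] = -3/2·λ + 9/2,   2·[HAF] = -3/4
So [QHD]:[HAF] = (-3/2·λ + 9/2) / (-3/4). Setting this equal to -16/3:
  -3/2·λ + 9/2 = -16/3·(-3/4)  ⇒  λ = 1/3
Then r = λ/(1−λ) = (1/3)/(2/3) = 1/2. Check: with r = 1/2, D = (-1/3, 0) and [QHD]:[HAF] = -16/3 as required.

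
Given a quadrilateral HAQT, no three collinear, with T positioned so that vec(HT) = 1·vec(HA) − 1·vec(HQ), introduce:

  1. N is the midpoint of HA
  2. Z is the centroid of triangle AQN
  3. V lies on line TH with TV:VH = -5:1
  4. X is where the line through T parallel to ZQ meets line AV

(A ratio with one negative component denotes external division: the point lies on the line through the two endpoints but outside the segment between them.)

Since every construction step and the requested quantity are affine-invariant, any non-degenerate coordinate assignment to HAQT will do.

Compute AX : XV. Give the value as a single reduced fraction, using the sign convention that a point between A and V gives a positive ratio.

AX:XV = 12/5

Set H = (0, 0), A = (1, 0), Q = (0, 1), T = (1, -1); any affine frame gives the same invariant.
1. N is the midpoint of HA ⇒ N = (1/2, 0)
2. Z is the centroid of triangle AQN ⇒ Z = (1/2, 1/3)
3. V lies on line TH with TV:VH = -5:1 ⇒ V = (-1/4, 1/4)
4. X is where the line through T parallel to ZQ meets line AV ⇒ X = (2/17, 3/17)
X = A + t·(V−A) with t = 12/17, so AX:XV = t:(1−t) = 12/17:5/17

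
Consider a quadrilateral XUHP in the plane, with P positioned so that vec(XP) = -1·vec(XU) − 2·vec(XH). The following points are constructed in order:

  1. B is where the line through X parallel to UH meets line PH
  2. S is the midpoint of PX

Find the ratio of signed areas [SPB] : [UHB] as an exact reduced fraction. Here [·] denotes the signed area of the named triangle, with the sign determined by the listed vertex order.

[SPB]:[UHB] = -3/8

Set X = (0, 0), U = (1, 0), H = (0, 1), P = (-1, -2); any affine frame gives the same invariant.
1. B is where the line through X parallel to UH meets line PH ⇒ B = (-1/4, 1/4)
2. S is the midpoint of PX ⇒ S = (-1/2, -1)
2·[SPB] = -3/8, 2·[UHB] = 1
[SPB]:[UHB] = -3/8:1 = -3/8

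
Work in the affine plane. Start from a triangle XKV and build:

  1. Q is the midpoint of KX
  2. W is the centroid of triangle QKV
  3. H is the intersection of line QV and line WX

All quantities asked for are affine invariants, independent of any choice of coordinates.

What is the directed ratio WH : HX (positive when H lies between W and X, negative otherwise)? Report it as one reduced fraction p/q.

Choose coordinates X = (0, 0), K = (1, 0), V = (0, 1).
1. Q is the midpoint of KX ⇒ Q = (1/2, 0)
2. W is the centroid of triangle QKV ⇒ W = (1/2, 1/3)
3. H is the intersection of line QV and line WX ⇒ H = (3/8, 1/4)
H = W + t·(X−W) with t = 1/4, so WH:HX = t:(1−t) = 1/4:3/4

WH:HX = 1/3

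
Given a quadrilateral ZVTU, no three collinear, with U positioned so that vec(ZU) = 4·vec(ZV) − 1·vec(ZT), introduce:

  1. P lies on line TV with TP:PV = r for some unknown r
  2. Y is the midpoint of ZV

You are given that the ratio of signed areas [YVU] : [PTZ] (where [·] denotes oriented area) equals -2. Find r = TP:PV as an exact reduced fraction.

Set Z = (0, 0), V = (1, 0), T = (0, 1), U = (4, -1); any affine frame gives the same invariant.
1. With TP:PV = r, write λ = r/(r+1) so P = T + λ·(V−T); P is affine-linear in λ
2. Y is the midpoint of ZV ⇒ Y = (1/2, 0)
Every point depending on P is an affine combination of P and λ-independent points, so each such coordinate is linear in λ; the λ² term in each signed area is a multiple of (V−T)×(V−T) = 0, so 2·[YVU] and 2·[PTZ] are each linear in λ. Evaluating at λ=0 and λ=1:
  2·[YVU] = -1/2,   2·[PTZ] = λ
So [YVU]:[PTZ] = (-1/2) / (λ). Setting this equal to -2:
  -1/2 = -2·(λ)  ⇒  λ = 1/4
Then r = λ/(1−λ) = (1/4)/(3/4) = 1/3. Check: with r = 1/3, P = (1/4, 3/4) and [YVU]:[PTZ] = -2 as required.

r = 1/3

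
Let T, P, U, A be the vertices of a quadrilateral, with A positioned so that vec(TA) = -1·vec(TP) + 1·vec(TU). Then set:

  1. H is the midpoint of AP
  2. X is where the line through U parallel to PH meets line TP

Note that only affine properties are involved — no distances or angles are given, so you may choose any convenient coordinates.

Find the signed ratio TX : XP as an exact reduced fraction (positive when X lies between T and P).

Set T = (0, 0), P = (1, 0), U = (0, 1), A = (-1, 1); any affine frame gives the same invariant.
1. H is the midpoint of AP ⇒ H = (0, 1/2)
2. X is where the line through U parallel to PH meets line TP ⇒ X = (2, 0)
X = T + t·(P−T) with t = 2, so TX:XP = t:(1−t) = 2:-1

TX:XP = -2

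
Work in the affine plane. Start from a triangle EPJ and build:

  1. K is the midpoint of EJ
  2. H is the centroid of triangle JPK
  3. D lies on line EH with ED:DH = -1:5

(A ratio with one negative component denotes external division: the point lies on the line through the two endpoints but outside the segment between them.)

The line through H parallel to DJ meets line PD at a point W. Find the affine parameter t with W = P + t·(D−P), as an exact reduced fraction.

t = 19/29

Work in coordinates with E = (0, 0), P = (1, 0), J = (0, 1).
1. K is the midpoint of EJ ⇒ K = (0, 1/2)
2. H is the centroid of triangle JPK ⇒ H = (1/3, 1/2)
3. D lies on line EH with ED:DH = -1:5 ⇒ D = (-1/12, -1/8)
through H parallel to DJ: direction (1/12, 9/8); meets PD at W = (101/348, -19/232)
W = P + t·(D−P) with t = 19/29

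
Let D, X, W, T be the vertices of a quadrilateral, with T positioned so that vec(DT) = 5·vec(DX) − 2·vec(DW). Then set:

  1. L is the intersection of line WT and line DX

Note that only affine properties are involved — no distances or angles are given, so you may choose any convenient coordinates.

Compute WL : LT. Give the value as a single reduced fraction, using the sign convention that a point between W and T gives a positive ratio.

Work in coordinates with D = (0, 0), X = (1, 0), W = (0, 1), T = (5, -2).
1. L is the intersection of line WT and line DX ⇒ L = (5/3, 0)
L = W + t·(T−W) with t = 1/3, so WL:LT = t:(1−t) = 1/3:2/3

WL:LT = 1/2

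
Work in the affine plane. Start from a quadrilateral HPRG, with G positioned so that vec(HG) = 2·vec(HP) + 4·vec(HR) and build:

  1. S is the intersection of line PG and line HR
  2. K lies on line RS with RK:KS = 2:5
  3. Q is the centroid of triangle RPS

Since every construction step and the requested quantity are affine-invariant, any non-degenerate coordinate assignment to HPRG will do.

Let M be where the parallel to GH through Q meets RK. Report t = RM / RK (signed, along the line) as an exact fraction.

Work in coordinates with H = (0, 0), P = (1, 0), R = (0, 1), G = (2, 4).
1. S is the intersection of line PG and line HR ⇒ S = (0, -4)
2. K lies on line RS with RK:KS = 2:5 ⇒ K = (0, -3/7)
3. Q is the centroid of triangle RPS ⇒ Q = (1/3, -1)
through Q parallel to GH: direction (-2, -4); meets RK at M = (0, -5/3)
M = R + t·(K−R) with t = 28/15

t = 28/15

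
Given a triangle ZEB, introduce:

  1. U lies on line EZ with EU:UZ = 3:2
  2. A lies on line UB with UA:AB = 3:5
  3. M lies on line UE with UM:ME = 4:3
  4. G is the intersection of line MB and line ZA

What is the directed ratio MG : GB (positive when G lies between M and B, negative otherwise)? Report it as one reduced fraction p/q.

MG:GB = 39/35

Set Z = (0, 0), E = (1, 0), B = (0, 1); any affine frame gives the same invariant.
1. U lies on line EZ with EU:UZ = 3:2 ⇒ U = (2/5, 0)
2. A lies on line UB with UA:AB = 3:5 ⇒ A = (1/4, 3/8)
3. M lies on line UE with UM:ME = 4:3 ⇒ M = (26/35, 0)
4. G is the intersection of line MB and line ZA ⇒ G = (13/37, 39/74)
G = M + t·(B−M) with t = 39/74, so MG:GB = t:(1−t) = 39/74:35/74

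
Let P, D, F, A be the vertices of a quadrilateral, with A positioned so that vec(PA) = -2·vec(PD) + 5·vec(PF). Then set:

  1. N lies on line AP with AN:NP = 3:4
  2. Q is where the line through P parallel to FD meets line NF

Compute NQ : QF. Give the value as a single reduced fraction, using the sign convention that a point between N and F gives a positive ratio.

NQ:QF = -12/7

Work in coordinates with P = (0, 0), D = (1, 0), F = (0, 1), A = (-2, 5).
1. N lies on line AP with AN:NP = 3:4 ⇒ N = (-8/7, 20/7)
2. Q is where the line through P parallel to FD meets line NF ⇒ Q = (8/5, -8/5)
Q = N + t·(F−N) with t = 12/5, so NQ:QF = t:(1−t) = 12/5:-7/5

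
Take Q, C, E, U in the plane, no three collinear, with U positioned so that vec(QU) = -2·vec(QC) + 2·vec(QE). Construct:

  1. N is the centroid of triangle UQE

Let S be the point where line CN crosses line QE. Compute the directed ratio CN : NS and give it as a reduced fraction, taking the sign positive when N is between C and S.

CN:NS = -5/2

Work in coordinates with Q = (0, 0), C = (1, 0), E = (0, 1), U = (-2, 2).
1. N is the centroid of triangle UQE ⇒ N = (-2/3, 1)
line CN meets QE at S = (0, 3/5)
N = C + t·(S−C) with t = 5/3, so CN:NS = 5/3:-2/3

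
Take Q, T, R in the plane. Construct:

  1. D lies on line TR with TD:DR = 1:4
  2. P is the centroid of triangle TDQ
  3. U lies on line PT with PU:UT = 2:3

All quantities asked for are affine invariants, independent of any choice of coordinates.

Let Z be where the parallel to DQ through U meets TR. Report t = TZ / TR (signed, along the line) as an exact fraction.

Work in coordinates with Q = (0, 0), T = (1, 0), R = (0, 1).
1. D lies on line TR with TD:DR = 1:4 ⇒ D = (4/5, 1/5)
2. P is the centroid of triangle TDQ ⇒ P = (3/5, 1/15)
3. U lies on line PT with PU:UT = 2:3 ⇒ U = (19/25, 1/25)
through U parallel to DQ: direction (-4/5, -1/5); meets TR at Z = (23/25, 2/25)
Z = T + t·(R−T) with t = 2/25

t = 2/25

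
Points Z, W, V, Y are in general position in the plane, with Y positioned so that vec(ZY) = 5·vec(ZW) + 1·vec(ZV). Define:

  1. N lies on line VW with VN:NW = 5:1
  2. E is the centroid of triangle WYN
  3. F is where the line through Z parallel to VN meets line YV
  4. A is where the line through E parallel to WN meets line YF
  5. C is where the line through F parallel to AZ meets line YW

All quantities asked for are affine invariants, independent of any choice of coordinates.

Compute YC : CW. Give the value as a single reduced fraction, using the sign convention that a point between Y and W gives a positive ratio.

YC:CW = -18/11

Choose coordinates Z = (0, 0), W = (1, 0), V = (0, 1), Y = (5, 1).
1. N lies on line VW with VN:NW = 5:1 ⇒ N = (5/6, 1/6)
2. E is the centroid of triangle WYN ⇒ E = (41/18, 7/18)
3. F is where the line through Z parallel to VN meets line YV ⇒ F = (-1, 1)
4. A is where the line through E parallel to WN meets line YF ⇒ A = (5/3, 1)
5. C is where the line through F parallel to AZ meets line YW ⇒ C = (-37/7, -11/7)
C = Y + t·(W−Y) with t = 18/7, so YC:CW = t:(1−t) = 18/7:-11/7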